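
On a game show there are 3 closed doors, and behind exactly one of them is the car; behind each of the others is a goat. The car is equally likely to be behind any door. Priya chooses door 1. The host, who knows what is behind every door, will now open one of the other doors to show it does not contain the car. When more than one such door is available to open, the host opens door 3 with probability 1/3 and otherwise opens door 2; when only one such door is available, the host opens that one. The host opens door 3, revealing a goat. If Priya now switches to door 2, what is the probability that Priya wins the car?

3/4

Apply Bayes' rule, conditioning on where the car actually is.
If it is behind door 1 (prior 1/3): door 3 is available, opened with probability 1/3; weight (1/3)·(1/3) = 1/9.
If it is behind door 2 (prior 1/3): only door 3 is available, probability 1; weight (1/3)·1 = 1/3.
If it is behind door 3 (prior 1/3): the host opened door 3, so this case is ruled out; weight (1/3)·0 = 0.
The weights sum to 4/9.
So P(the car behind door 2 | the host opened door 3) = (1/3) / (4/9) = 3/4.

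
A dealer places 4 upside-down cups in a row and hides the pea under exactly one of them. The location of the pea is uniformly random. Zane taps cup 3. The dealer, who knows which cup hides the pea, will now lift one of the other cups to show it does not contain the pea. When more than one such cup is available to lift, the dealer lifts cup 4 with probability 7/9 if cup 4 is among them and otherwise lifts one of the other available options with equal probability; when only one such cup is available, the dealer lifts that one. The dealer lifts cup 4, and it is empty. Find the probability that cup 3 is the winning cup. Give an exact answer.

Condition on the true location of the pea.
If it is under any of cups 1, 2, and 3 (prior 1/4 each): cup 4 is available, opened with probability 7/9; weight (1/4)·(7/9) = 7/36 each.
If it is under cup 4 (prior 1/4): the dealer opened cup 4, so this case is ruled out; weight (1/4)·0 = 0.
The weights sum to 7/12.
So P(the pea under cup 3 | the dealer opened cup 4) = (7/36) / (7/12) = 1/3.

1/3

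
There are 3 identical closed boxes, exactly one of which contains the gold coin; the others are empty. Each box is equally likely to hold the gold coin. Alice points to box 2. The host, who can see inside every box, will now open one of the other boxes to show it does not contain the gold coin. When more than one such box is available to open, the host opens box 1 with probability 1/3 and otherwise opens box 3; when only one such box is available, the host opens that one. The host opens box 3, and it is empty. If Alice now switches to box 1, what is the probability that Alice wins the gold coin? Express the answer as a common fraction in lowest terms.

3/5

Apply Bayes' rule, conditioning on where the gold coin actually is.
If it is in box 1 (prior 1/3): only box 3 is available, probability 1; weight (1/3)·1 = 1/3.
If it is in box 2 (prior 1/3): box 1 is available but not opened, probability 2/3; weight (1/3)·(2/3) = 2/9.
If it is in box 3 (prior 1/3): the host opened box 3, so this case is ruled out; weight (1/3)·0 = 0.
The weights sum to 5/9.
So P(the gold coin in box 1 | the host opened box 3) = (1/3) / (5/9) = 3/5.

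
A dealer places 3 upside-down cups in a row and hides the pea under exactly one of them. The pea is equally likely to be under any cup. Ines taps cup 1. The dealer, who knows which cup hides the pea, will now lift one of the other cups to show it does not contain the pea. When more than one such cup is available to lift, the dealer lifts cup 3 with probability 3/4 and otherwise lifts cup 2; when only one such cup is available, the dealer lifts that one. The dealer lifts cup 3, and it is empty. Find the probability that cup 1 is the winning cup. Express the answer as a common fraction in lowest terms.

Consider each possible location of the pea in turn.
If it is under cup 1 (prior 1/3): cup 3 is available, opened with probability 3/4; weight (1/3)·(3/4) = 1/4.
If it is under cup 2 (prior 1/3): only cup 3 is available, probability 1; weight (1/3)·1 = 1/3.
If it is under cup 3 (prior 1/3): the dealer opened cup 3, so this case is ruled out; weight (1/3)·0 = 0.
The weights sum to 7/12.
So P(the pea under cup 1 | the dealer opened cup 3) = (1/4) / (7/12) = 3/7.

3/7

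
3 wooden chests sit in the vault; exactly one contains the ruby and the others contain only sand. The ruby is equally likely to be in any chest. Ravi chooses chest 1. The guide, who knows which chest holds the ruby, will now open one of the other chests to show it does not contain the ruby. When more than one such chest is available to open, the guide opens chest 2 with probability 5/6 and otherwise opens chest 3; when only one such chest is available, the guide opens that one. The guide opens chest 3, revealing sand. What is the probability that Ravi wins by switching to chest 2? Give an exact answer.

Apply Bayes' rule, conditioning on where the ruby actually is.
If it is in chest 1 (prior 1/3): chest 2 is available but not opened, probability 1/6; weight (1/3)·(1/6) = 1/18.
If it is in chest 2 (prior 1/3): only chest 3 is available, probability 1; weight (1/3)·1 = 1/3.
If it is in chest 3 (prior 1/3): the guide opened chest 3, so this case is ruled out; weight (1/3)·0 = 0.
The weights sum to 7/18.
So P(the ruby in chest 2 | the guide opened chest 3) = (1/3) / (7/18) = 6/7.

6/7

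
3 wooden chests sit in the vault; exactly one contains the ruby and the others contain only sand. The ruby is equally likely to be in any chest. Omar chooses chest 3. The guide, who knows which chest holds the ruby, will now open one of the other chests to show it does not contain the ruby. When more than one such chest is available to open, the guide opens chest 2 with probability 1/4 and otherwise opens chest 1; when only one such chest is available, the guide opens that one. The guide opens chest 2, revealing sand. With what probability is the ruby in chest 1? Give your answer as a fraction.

Condition on the true location of the ruby.
If it is in chest 1 (prior 1/3): only chest 2 is available, probability 1; weight (1/3)·1 = 1/3.
If it is in chest 2 (prior 1/3): the guide opened chest 2, so this case is ruled out; weight (1/3)·0 = 0.
If it is in chest 3 (prior 1/3): chest 2 is available, opened with probability 1/4; weight (1/3)·(1/4) = 1/12.
The weights sum to 5/12.
So P(the ruby in chest 1 | the guide opened chest 2) = (1/3) / (5/12) = 4/5.

4/5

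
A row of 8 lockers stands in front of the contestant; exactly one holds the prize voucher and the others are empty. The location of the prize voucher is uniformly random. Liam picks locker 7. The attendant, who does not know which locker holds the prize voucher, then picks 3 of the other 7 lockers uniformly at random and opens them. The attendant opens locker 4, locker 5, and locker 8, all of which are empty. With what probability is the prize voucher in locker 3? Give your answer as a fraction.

Because the attendant chose which lockers to open without knowing where the prize voucher is, the choice is independent of the prize location. Learning that none of the 3 opened lockers holds the prize voucher simply rules out those 3 locations and leaves the remaining 5 lockers still equally likely by symmetry.
So P(the prize voucher in locker 3) = 1/5.

1/5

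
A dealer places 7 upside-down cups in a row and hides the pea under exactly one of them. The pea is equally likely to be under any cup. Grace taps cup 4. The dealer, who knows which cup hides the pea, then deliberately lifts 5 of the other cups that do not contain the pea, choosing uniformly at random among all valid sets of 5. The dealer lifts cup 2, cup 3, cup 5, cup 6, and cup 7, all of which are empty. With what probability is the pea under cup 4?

Apply Bayes' rule, conditioning on where the pea actually is.
If it is under cup 1 (prior 1/7): the dealer has no choice, probability 1; weight (1/7)·1 = 1/7.
If it is under any of cups 2, 3, 5, 6, and 7 (prior 1/7 each): that cup was opened and seen not to hold the prize — ruled out; weight (1/7)·0 = 0 each.
If it is under cup 4 (prior 1/7): the dealer has 6 equally likely choices, so probability 1/6; weight (1/7)·(1/6) = 1/42.
The weights sum to 1/6.
So P(the pea under cup 4 | the dealer opened cup 2, cup 3, cup 5, cup 6, and cup 7) = (1/42) / (1/6) = 1/7.

1/7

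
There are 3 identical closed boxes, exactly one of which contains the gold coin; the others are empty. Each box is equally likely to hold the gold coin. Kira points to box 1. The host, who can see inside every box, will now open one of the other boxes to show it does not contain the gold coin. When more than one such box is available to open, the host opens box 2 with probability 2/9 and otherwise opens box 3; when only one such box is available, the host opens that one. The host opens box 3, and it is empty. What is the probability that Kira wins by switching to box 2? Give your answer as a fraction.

9/16

Consider each possible location of the gold coin in turn.
If it is in box 1 (prior 1/3): box 2 is available but not opened, probability 7/9; weight (1/3)·(7/9) = 7/27.
If it is in box 2 (prior 1/3): only box 3 is available, probability 1; weight (1/3)·1 = 1/3.
If it is in box 3 (prior 1/3): the host opened box 3, so this case is ruled out; weight (1/3)·0 = 0.
The weights sum to 16/27.
So P(the gold coin in box 2 | the host opened box 3) = (1/3) / (16/27) = 9/16.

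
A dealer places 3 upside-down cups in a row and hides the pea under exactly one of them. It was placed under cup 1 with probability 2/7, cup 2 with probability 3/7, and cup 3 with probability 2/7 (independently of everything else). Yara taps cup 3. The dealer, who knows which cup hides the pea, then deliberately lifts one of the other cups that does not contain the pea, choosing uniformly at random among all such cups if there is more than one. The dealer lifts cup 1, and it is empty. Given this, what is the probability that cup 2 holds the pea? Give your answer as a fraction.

3/4

Apply Bayes' rule, conditioning on where the pea actually is.
If it is under cup 1 (prior 2/7): the dealer opened cup 1, so this case is ruled out; weight (2/7)·0 = 0.
If it is under cup 2 (prior 3/7): the dealer has no choice, probability 1; weight (3/7)·1 = 3/7.
If it is under cup 3 (prior 2/7): the dealer has 2 equally likely choices, so probability 1/2; weight (2/7)·(1/2) = 1/7.
The weights sum to 4/7.
So P(the pea under cup 2 | the dealer opened cup 1) = (3/7) / (4/7) = 3/4.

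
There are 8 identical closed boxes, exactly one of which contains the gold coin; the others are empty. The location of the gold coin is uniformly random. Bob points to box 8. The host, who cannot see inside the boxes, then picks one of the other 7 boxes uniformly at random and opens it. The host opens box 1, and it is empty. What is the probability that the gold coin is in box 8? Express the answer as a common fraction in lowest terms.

1/7

Because the host chose which box to open without knowing where the gold coin is, the choice is independent of the prize location. Learning that box 1 does not hold the gold coin simply rules out that one location and leaves the remaining 7 boxes still equally likely by symmetry.
So P(the gold coin in box 8) = 1/7.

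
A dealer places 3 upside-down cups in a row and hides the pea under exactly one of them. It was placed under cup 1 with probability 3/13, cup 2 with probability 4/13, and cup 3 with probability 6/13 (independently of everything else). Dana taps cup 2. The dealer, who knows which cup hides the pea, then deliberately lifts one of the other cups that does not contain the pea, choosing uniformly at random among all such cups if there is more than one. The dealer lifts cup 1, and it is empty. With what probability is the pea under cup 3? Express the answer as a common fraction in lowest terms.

3/4

Consider each possible location of the pea in turn.
If it is under cup 1 (prior 3/13): the dealer opened cup 1, so this case is ruled out; weight (3/13)·0 = 0.
If it is under cup 2 (prior 4/13): the dealer has 2 equally likely choices, so probability 1/2; weight (4/13)·(1/2) = 2/13.
If it is under cup 3 (prior 6/13): the dealer has no choice, probability 1; weight (6/13)·1 = 6/13.
The weights sum to 8/13.
So P(the pea under cup 3 | the dealer opened cup 1) = (6/13) / (8/13) = 3/4.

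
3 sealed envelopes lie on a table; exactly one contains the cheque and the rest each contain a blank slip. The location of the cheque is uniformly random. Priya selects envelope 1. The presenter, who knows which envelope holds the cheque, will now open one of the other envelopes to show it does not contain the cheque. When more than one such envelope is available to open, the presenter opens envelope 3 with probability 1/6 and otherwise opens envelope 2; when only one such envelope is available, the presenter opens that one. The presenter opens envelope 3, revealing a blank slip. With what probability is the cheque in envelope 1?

Consider each possible location of the cheque in turn.
If it is in envelope 1 (prior 1/3): envelope 3 is available, opened with probability 1/6; weight (1/3)·(1/6) = 1/18.
If it is in envelope 2 (prior 1/3): only envelope 3 is available, probability 1; weight (1/3)·1 = 1/3.
If it is in envelope 3 (prior 1/3): the presenter opened envelope 3, so this case is ruled out; weight (1/3)·0 = 0.
The weights sum to 7/18.
So P(the cheque in envelope 1 | the presenter opened envelope 3) = (1/18) / (7/18) = 1/7.

1/7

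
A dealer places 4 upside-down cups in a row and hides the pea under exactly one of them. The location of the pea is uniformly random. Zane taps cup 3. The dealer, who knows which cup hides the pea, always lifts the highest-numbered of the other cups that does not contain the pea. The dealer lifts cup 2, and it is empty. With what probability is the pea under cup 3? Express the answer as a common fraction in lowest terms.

0

Apply Bayes' rule, conditioning on where the pea actually is.
If it is under either of cups 1 and 3 (prior 1/4 each): the dealer would have opened cup 4 instead, probability 0; weight (1/4)·0 = 0 each.
If it is under cup 2 (prior 1/4): the dealer opened cup 2, so this case is ruled out; weight (1/4)·0 = 0.
If it is under cup 4 (prior 1/4): cup 2 is the highest-numbered option available, probability 1; weight (1/4)·1 = 1/4.
The weights sum to 1/4.
So P(the pea under cup 3 | the dealer opened cup 2) = 0 / (1/4) = 0.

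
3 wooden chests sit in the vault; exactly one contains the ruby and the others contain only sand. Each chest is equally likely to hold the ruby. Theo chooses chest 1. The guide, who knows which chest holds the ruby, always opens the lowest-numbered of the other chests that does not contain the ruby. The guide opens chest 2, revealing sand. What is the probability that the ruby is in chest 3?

1/2

Apply Bayes' rule, conditioning on where the ruby actually is.
If it is in either of chests 1 and 3 (prior 1/3 each): chest 2 is the lowest-numbered option available, probability 1; weight (1/3)·1 = 1/3 each.
If it is in chest 2 (prior 1/3): the guide opened chest 2, so this case is ruled out; weight (1/3)·0 = 0.
The weights sum to 2/3.
So P(the ruby in chest 3 | the guide opened chest 2) = (1/3) / (2/3) = 1/2.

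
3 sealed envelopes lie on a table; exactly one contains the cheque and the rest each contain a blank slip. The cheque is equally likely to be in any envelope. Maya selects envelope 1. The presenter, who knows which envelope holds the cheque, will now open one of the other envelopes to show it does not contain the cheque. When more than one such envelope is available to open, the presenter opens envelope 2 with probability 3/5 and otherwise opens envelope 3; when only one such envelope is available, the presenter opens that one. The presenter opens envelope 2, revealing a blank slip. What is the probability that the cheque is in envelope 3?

5/8

Consider each possible location of the cheque in turn.
If it is in envelope 1 (prior 1/3): envelope 2 is available, opened with probability 3/5; weight (1/3)·(3/5) = 1/5.
If it is in envelope 2 (prior 1/3): the presenter opened envelope 2, so this case is ruled out; weight (1/3)·0 = 0.
If it is in envelope 3 (prior 1/3): only envelope 2 is available, probability 1; weight (1/3)·1 = 1/3.
The weights sum to 8/15.
So P(the cheque in envelope 3 | the presenter opened envelope 2) = (1/3) / (8/15) = 5/8.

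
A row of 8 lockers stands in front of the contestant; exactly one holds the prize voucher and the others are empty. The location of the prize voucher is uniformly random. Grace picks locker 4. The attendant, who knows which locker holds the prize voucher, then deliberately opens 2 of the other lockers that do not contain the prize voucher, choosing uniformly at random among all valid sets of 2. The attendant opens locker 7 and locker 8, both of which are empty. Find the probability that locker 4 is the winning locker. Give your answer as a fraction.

Apply Bayes' rule, conditioning on where the prize voucher actually is.
If it is in any of lockers 1, 2, 3, 5, and 6 (prior 1/8 each): the attendant has 15 equally likely choices, so probability 1/15; weight (1/8)·(1/15) = 1/120 each.
If it is in locker 4 (prior 1/8): the attendant has 21 equally likely choices, so probability 1/21; weight (1/8)·(1/21) = 1/168.
If it is in either of lockers 7 and 8 (prior 1/8 each): that locker was opened and seen not to hold the prize — ruled out; weight (1/8)·0 = 0 each.
The weights sum to 1/21.
So P(the prize voucher in locker 4 | the attendant opened locker 7 and locker 8) = (1/168) / (1/21) = 1/8.

1/8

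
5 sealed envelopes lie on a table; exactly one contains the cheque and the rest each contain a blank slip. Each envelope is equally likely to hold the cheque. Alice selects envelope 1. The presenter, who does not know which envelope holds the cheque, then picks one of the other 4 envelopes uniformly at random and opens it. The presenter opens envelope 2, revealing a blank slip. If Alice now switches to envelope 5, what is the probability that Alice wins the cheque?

1/4

Consider each possible location of the cheque in turn.
If it is in any of envelopes 1, 3, 4, and 5 (prior 1/5 each): the presenter picks envelope 2 with probability 1/4 regardless, and it is not the prize; weight (1/5)·(1/4) = 1/20 each.
If it is in envelope 2 (prior 1/5): the presenter opened envelope 2, so this case is ruled out; weight (1/5)·0 = 0.
The weights sum to 1/5.
So P(the cheque in envelope 5 | the presenter opened envelope 2) = (1/20) / (1/5) = 1/4.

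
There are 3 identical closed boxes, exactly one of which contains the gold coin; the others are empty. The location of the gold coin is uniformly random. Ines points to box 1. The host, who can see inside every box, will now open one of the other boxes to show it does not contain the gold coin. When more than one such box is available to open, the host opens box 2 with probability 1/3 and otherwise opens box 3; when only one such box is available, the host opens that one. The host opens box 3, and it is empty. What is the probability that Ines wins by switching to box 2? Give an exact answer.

3/5

Apply Bayes' rule, conditioning on where the gold coin actually is.
If it is in box 1 (prior 1/3): box 2 is available but not opened, probability 2/3; weight (1/3)·(2/3) = 2/9.
If it is in box 2 (prior 1/3): only box 3 is available, probability 1; weight (1/3)·1 = 1/3.
If it is in box 3 (prior 1/3): the host opened box 3, so this case is ruled out; weight (1/3)·0 = 0.
The weights sum to 5/9.
So P(the gold coin in box 2 | the host opened box 3) = (1/3) / (5/9) = 3/5.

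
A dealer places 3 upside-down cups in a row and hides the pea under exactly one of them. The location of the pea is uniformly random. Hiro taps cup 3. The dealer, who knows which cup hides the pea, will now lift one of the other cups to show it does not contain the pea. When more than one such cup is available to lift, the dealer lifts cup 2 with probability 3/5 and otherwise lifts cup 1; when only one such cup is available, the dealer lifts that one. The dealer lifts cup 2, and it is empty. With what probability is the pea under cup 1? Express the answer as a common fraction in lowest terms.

Consider each possible location of the pea in turn.
If it is under cup 1 (prior 1/3): only cup 2 is available, probability 1; weight (1/3)·1 = 1/3.
If it is under cup 2 (prior 1/3): the dealer opened cup 2, so this case is ruled out; weight (1/3)·0 = 0.
If it is under cup 3 (prior 1/3): cup 2 is available, opened with probability 3/5; weight (1/3)·(3/5) = 1/5.
The weights sum to 8/15.
So P(the pea under cup 1 | the dealer opened cup 2) = (1/3) / (8/15) = 5/8.

5/8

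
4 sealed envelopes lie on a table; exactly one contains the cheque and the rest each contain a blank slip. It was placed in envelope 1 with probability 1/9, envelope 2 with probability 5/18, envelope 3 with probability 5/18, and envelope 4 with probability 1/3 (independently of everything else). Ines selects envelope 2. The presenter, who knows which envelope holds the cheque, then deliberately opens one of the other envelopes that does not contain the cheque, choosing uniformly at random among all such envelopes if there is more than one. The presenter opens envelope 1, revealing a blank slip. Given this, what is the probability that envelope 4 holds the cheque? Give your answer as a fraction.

18/43

Consider each possible location of the cheque in turn.
If it is in envelope 1 (prior 1/9): the presenter opened envelope 1, so this case is ruled out; weight (1/9)·0 = 0.
If it is in envelope 2 (prior 5/18): the presenter has 3 equally likely choices, so probability 1/3; weight (5/18)·(1/3) = 5/54.
If it is in envelope 3 (prior 5/18): the presenter has 2 equally likely choices, so probability 1/2; weight (5/18)·(1/2) = 5/36.
If it is in envelope 4 (prior 1/3): the presenter has 2 equally likely choices, so probability 1/2; weight (1/3)·(1/2) = 1/6.
The weights sum to 43/108.
So P(the cheque in envelope 4 | the presenter opened envelope 1) = (1/6) / (43/108) = 18/43.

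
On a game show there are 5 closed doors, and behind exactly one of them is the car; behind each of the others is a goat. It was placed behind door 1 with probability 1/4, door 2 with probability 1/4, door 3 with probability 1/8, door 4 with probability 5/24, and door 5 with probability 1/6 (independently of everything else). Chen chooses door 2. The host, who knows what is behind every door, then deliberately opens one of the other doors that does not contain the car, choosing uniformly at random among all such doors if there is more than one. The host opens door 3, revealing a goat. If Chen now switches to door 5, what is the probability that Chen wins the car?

8/39

Condition on the true location of the car.
If it is behind door 1 (prior 1/4): the host has 3 equally likely choices, so probability 1/3; weight (1/4)·(1/3) = 1/12.
If it is behind door 2 (prior 1/4): the host has 4 equally likely choices, so probability 1/4; weight (1/4)·(1/4) = 1/16.
If it is behind door 3 (prior 1/8): the host opened door 3, so this case is ruled out; weight (1/8)·0 = 0.
If it is behind door 4 (prior 5/24): the host has 3 equally likely choices, so probability 1/3; weight (5/24)·(1/3) = 5/72.
If it is behind door 5 (prior 1/6): the host has 3 equally likely choices, so probability 1/3; weight (1/6)·(1/3) = 1/18.
The weights sum to 13/48.
So P(the car behind door 5 | the host opened door 3) = (1/18) / (13/48) = 8/39.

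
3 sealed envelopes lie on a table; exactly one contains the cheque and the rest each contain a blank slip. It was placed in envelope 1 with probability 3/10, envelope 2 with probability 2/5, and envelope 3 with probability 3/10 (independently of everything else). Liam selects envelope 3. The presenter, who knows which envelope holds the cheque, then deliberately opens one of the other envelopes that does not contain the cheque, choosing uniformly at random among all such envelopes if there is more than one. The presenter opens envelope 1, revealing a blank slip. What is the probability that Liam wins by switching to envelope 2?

8/11

Condition on the true location of the cheque.
If it is in envelope 1 (prior 3/10): the presenter opened envelope 1, so this case is ruled out; weight (3/10)·0 = 0.
If it is in envelope 2 (prior 2/5): the presenter has no choice, probability 1; weight (2/5)·1 = 2/5.
If it is in envelope 3 (prior 3/10): the presenter has 2 equally likely choices, so probability 1/2; weight (3/10)·(1/2) = 3/20.
The weights sum to 11/20.
So P(the cheque in envelope 2 | the presenter opened envelope 1) = (2/5) / (11/20) = 8/11.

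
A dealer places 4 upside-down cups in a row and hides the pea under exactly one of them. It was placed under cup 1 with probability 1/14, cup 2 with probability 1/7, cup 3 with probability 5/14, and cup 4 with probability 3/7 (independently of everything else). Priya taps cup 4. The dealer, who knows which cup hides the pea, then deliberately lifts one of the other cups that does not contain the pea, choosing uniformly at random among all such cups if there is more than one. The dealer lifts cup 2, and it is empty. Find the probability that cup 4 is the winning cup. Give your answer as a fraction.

2/5

Consider each possible location of the pea in turn.
If it is under cup 1 (prior 1/14): the dealer has 2 equally likely choices, so probability 1/2; weight (1/14)·(1/2) = 1/28.
If it is under cup 2 (prior 1/7): the dealer opened cup 2, so this case is ruled out; weight (1/7)·0 = 0.
If it is under cup 3 (prior 5/14): the dealer has 2 equally likely choices, so probability 1/2; weight (5/14)·(1/2) = 5/28.
If it is under cup 4 (prior 3/7): the dealer has 3 equally likely choices, so probability 1/3; weight (3/7)·(1/3) = 1/7.
The weights sum to 5/14.
So P(the pea under cup 4 | the dealer opened cup 2) = (1/7) / (5/14) = 2/5.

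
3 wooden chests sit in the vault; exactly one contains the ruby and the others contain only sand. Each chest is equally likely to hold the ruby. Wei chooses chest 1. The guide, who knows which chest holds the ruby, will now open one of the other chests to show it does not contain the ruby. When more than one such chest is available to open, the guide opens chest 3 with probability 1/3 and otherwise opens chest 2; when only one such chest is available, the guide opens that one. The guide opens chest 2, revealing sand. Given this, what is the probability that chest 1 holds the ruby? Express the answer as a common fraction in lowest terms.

Condition on the true location of the ruby.
If it is in chest 1 (prior 1/3): chest 3 is available but not opened, probability 2/3; weight (1/3)·(2/3) = 2/9.
If it is in chest 2 (prior 1/3): the guide opened chest 2, so this case is ruled out; weight (1/3)·0 = 0.
If it is in chest 3 (prior 1/3): only chest 2 is available, probability 1; weight (1/3)·1 = 1/3.
The weights sum to 5/9.
So P(the ruby in chest 1 | the guide opened chest 2) = (2/9) / (5/9) = 2/5.

2/5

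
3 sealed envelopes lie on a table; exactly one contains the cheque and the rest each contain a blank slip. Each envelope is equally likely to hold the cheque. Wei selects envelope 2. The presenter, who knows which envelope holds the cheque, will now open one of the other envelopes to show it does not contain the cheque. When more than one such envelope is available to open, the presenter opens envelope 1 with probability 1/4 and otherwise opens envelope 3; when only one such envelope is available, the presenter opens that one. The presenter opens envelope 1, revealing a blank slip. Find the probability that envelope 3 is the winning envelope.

4/5

Condition on the true location of the cheque.
If it is in envelope 1 (prior 1/3): the presenter opened envelope 1, so this case is ruled out; weight (1/3)·0 = 0.
If it is in envelope 2 (prior 1/3): envelope 1 is available, opened with probability 1/4; weight (1/3)·(1/4) = 1/12.
If it is in envelope 3 (prior 1/3): only envelope 1 is available, probability 1; weight (1/3)·1 = 1/3.
The weights sum to 5/12.
So P(the cheque in envelope 3 | the presenter opened envelope 1) = (1/3) / (5/12) = 4/5.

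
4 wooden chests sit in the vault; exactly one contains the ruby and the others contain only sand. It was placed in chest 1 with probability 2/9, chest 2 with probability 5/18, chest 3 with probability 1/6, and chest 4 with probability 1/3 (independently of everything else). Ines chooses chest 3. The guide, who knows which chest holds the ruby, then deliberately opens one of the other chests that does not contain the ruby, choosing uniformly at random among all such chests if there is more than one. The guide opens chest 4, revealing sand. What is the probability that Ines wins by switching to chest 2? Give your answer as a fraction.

5/11

Condition on the true location of the ruby.
If it is in chest 1 (prior 2/9): the guide has 2 equally likely choices, so probability 1/2; weight (2/9)·(1/2) = 1/9.
If it is in chest 2 (prior 5/18): the guide has 2 equally likely choices, so probability 1/2; weight (5/18)·(1/2) = 5/36.
If it is in chest 3 (prior 1/6): the guide has 3 equally likely choices, so probability 1/3; weight (1/6)·(1/3) = 1/18.
If it is in chest 4 (prior 1/3): the guide opened chest 4, so this case is ruled out; weight (1/3)·0 = 0.
The weights sum to 11/36.
So P(the ruby in chest 2 | the guide opened chest 4) = (5/36) / (11/36) = 5/11.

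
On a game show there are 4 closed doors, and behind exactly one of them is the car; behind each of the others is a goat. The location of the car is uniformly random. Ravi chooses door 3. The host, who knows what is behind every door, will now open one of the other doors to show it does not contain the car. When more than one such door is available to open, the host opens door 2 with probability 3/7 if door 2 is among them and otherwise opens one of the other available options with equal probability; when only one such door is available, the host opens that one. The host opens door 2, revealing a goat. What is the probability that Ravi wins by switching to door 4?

1/3

Condition on the true location of the car.
If it is behind any of doors 1, 3, and 4 (prior 1/4 each): door 2 is available, opened with probability 3/7; weight (1/4)·(3/7) = 3/28 each.
If it is behind door 2 (prior 1/4): the host opened door 2, so this case is ruled out; weight (1/4)·0 = 0.
The weights sum to 9/28.
So P(the car behind door 4 | the host opened door 2) = (3/28) / (9/28) = 1/3.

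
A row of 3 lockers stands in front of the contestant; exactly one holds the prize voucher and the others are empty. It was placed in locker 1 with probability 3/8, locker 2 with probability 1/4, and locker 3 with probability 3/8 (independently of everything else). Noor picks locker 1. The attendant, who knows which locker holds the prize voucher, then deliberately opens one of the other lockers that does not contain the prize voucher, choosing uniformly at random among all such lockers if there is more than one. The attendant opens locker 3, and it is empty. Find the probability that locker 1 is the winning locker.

Condition on the true location of the prize voucher.
If it is in locker 1 (prior 3/8): the attendant has 2 equally likely choices, so probability 1/2; weight (3/8)·(1/2) = 3/16.
If it is in locker 2 (prior 1/4): the attendant has no choice, probability 1; weight (1/4)·1 = 1/4.
If it is in locker 3 (prior 3/8): the attendant opened locker 3, so this case is ruled out; weight (3/8)·0 = 0.
The weights sum to 7/16.
So P(the prize voucher in locker 1 | the attendant opened locker 3) = (3/16) / (7/16) = 3/7.

3/7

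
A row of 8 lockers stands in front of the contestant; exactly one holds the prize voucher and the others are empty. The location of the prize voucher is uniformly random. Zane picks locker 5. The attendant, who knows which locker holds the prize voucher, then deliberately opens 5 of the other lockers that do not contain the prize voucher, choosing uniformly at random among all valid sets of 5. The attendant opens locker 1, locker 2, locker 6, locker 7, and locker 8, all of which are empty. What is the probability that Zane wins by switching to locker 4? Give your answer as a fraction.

7/16

Condition on the true location of the prize voucher.
If it is in any of lockers 1, 2, 6, 7, and 8 (prior 1/8 each): that locker was opened and seen not to hold the prize — ruled out; weight (1/8)·0 = 0 each.
If it is in either of lockers 3 and 4 (prior 1/8 each): the attendant has 6 equally likely choices, so probability 1/6; weight (1/8)·(1/6) = 1/48 each.
If it is in locker 5 (prior 1/8): the attendant has 21 equally likely choices, so probability 1/21; weight (1/8)·(1/21) = 1/168.
The weights sum to 1/21.
So P(the prize voucher in locker 4 | the attendant opened locker 1, locker 2, locker 6, locker 7, and locker 8) = (1/48) / (1/21) = 7/16.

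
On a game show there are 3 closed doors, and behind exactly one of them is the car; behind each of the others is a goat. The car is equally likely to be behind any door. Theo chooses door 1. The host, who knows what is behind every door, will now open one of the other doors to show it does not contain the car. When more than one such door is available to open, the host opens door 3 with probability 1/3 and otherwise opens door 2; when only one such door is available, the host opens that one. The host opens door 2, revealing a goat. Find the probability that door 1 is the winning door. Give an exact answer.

Apply Bayes' rule, conditioning on where the car actually is.
If it is behind door 1 (prior 1/3): door 3 is available but not opened, probability 2/3; weight (1/3)·(2/3) = 2/9.
If it is behind door 2 (prior 1/3): the host opened door 2, so this case is ruled out; weight (1/3)·0 = 0.
If it is behind door 3 (prior 1/3): only door 2 is available, probability 1; weight (1/3)·1 = 1/3.
The weights sum to 5/9.
So P(the car behind door 1 | the host opened door 2) = (2/9) / (5/9) = 2/5.

2/5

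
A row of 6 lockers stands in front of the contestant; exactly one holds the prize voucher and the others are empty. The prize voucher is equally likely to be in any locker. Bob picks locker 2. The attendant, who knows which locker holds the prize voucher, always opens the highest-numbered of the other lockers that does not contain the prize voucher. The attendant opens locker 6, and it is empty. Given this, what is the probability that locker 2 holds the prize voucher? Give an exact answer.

Apply Bayes' rule, conditioning on where the prize voucher actually is.
If it is in any of lockers 1, 2, 3, 4, and 5 (prior 1/6 each): locker 6 is the highest-numbered option available, probability 1; weight (1/6)·1 = 1/6 each.
If it is in locker 6 (prior 1/6): the attendant opened locker 6, so this case is ruled out; weight (1/6)·0 = 0.
The weights sum to 5/6.
So P(the prize voucher in locker 2 | the attendant opened locker 6) = (1/6) / (5/6) = 1/5.

1/5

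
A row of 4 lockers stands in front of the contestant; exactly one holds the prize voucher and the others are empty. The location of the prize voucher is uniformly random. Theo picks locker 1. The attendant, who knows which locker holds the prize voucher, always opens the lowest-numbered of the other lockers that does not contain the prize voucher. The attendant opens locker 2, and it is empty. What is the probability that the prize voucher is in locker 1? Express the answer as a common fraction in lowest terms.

1/3

Consider each possible location of the prize voucher in turn.
If it is in any of lockers 1, 3, and 4 (prior 1/4 each): locker 2 is the lowest-numbered option available, probability 1; weight (1/4)·1 = 1/4 each.
If it is in locker 2 (prior 1/4): the attendant opened locker 2, so this case is ruled out; weight (1/4)·0 = 0.
The weights sum to 3/4.
So P(the prize voucher in locker 1 | the attendant opened locker 2) = (1/4) / (3/4) = 1/3.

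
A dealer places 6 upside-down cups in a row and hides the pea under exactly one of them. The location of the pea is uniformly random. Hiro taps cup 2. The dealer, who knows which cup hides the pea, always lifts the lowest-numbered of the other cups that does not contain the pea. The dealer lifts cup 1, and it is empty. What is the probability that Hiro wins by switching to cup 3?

1/5

Apply Bayes' rule, conditioning on where the pea actually is.
If it is under cup 1 (prior 1/6): the dealer opened cup 1, so this case is ruled out; weight (1/6)·0 = 0.
If it is under any of cups 2, 3, 4, 5, and 6 (prior 1/6 each): cup 1 is the lowest-numbered option available, probability 1; weight (1/6)·1 = 1/6 each.
The weights sum to 5/6.
So P(the pea under cup 3 | the dealer opened cup 1) = (1/6) / (5/6) = 1/5.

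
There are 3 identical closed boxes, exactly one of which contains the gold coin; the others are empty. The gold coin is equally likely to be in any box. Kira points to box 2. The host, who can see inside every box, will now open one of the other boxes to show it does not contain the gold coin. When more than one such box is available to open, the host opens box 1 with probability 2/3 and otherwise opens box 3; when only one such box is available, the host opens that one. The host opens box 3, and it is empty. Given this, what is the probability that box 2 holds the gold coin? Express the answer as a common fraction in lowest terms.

1/4

Condition on the true location of the gold coin.
If it is in box 1 (prior 1/3): only box 3 is available, probability 1; weight (1/3)·1 = 1/3.
If it is in box 2 (prior 1/3): box 1 is available but not opened, probability 1/3; weight (1/3)·(1/3) = 1/9.
If it is in box 3 (prior 1/3): the host opened box 3, so this case is ruled out; weight (1/3)·0 = 0.
The weights sum to 4/9.
So P(the gold coin in box 2 | the host opened box 3) = (1/9) / (4/9) = 1/4.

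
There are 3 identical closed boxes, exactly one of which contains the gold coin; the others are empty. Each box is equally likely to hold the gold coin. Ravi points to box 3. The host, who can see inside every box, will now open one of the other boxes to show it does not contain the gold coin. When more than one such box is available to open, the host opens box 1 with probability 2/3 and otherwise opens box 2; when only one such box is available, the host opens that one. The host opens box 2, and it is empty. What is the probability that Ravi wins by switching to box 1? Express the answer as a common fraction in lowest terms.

Consider each possible location of the gold coin in turn.
If it is in box 1 (prior 1/3): only box 2 is available, probability 1; weight (1/3)·1 = 1/3.
If it is in box 2 (prior 1/3): the host opened box 2, so this case is ruled out; weight (1/3)·0 = 0.
If it is in box 3 (prior 1/3): box 1 is available but not opened, probability 1/3; weight (1/3)·(1/3) = 1/9.
The weights sum to 4/9.
So P(the gold coin in box 1 | the host opened box 2) = (1/3) / (4/9) = 3/4.

3/4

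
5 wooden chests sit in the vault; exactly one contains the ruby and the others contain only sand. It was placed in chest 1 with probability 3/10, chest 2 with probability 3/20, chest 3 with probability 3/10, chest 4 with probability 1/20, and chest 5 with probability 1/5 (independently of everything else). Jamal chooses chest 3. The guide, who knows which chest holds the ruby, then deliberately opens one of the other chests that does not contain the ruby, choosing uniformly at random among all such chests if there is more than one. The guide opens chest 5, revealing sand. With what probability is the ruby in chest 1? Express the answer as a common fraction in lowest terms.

Condition on the true location of the ruby.
If it is in chest 1 (prior 3/10): the guide has 3 equally likely choices, so probability 1/3; weight (3/10)·(1/3) = 1/10.
If it is in chest 2 (prior 3/20): the guide has 3 equally likely choices, so probability 1/3; weight (3/20)·(1/3) = 1/20.
If it is in chest 3 (prior 3/10): the guide has 4 equally likely choices, so probability 1/4; weight (3/10)·(1/4) = 3/40.
If it is in chest 4 (prior 1/20): the guide has 3 equally likely choices, so probability 1/3; weight (1/20)·(1/3) = 1/60.
If it is in chest 5 (prior 1/5): the guide opened chest 5, so this case is ruled out; weight (1/5)·0 = 0.
The weights sum to 29/120.
So P(the ruby in chest 1 | the guide opened chest 5) = (1/10) / (29/120) = 12/29.

12/29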